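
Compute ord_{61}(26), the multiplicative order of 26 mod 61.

60

The order of 26 must divide φ(61) = 61 − 1 = 60 = 2^2 · 3 · 5.
Divisors of 60: 1, 2, 3, 4, 5, 6, 10, 12, 15, 20, 30, 60.
Check 26^d mod 61 for each divisor in increasing order:
26^1 ≡ 26 (mod 61)
26^2 ≡ 5 (mod 61)
26^3 ≡ 8 (mod 61)
26^4 ≡ 25 (mod 61)
26^5 ≡ 40 (mod 61)
26^6 ≡ 3 (mod 61)
26^10 ≡ 14 (mod 61)
26^12 ≡ 9 (mod 61)
26^15 ≡ 11 (mod 61)
26^20 ≡ 13 (mod 61)
26^30 ≡ 60 (mod 61)
26^60 ≡ 1 (mod 61) ✓
Hence ord(26) = 60.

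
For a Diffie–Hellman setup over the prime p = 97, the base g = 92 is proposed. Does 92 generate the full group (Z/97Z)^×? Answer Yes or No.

φ(97) = 97 − 1 = 96 = 2^5 · 3.
It suffices to check that the order of 92 is not a proper divisor of 96: compute 92^(96/q) for q ∈ {2, 3}.
92^48 ≡ 96 (mod 97)  [q = 2: ≢ 1 ✓]
92^32 ≡ 35 (mod 97)  [q = 3: ≢ 1 ✓]
None equal 1, so ord_97(92) = 96: 92 is a primitive root.

Yes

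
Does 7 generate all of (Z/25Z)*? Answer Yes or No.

No

φ(25) = φ(5^2) = 5·(5−1) = 20 = 2^2 · 5.
7 is a primitive root mod 25 iff 7^(φ(25)/q) ≢ 1 for every prime q | φ(25), i.e. q ∈ {2, 5}.
7^10 ≡ 24 (mod 25)  [q = 2: ≢ 1 ✓]
7^4 ≡ 1 (mod 25)  [q = 5: ≡ 1 ✗]
The check at q = 5 fails, so 7 generates a proper subgroup.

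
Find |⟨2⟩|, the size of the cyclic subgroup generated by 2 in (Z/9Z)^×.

6

The order of 2 must divide φ(9) = φ(3^2) = 3·(3−1) = 6 = 2 · 3.
Divisors of 6: 1, 2, 3, 6.
Check 2^d mod 9 for each divisor in increasing order:
2^1 ≡ 2 (mod 9)
2^2 ≡ 4 (mod 9)
2^3 ≡ 8 (mod 9)
2^6 ≡ 1 (mod 9) ✓
Therefore the multiplicative order of 2 modulo 9 is 6.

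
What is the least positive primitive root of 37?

2

φ(37) = 37 − 1 = 36 = 2^2 · 3^2.
Test candidates g = 2, 3, … against the prime factors q ∈ {2, 3} of φ(37): g is a generator iff g^(36/q) ≢ 1 for every such q.
g = 2: 2^18 ≡ 36; 2^12 ≡ 26 — none is 1, so 2 is a primitive root.
The smallest primitive root modulo 37 is 2.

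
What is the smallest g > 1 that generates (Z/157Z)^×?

φ(157) = 157 − 1 = 156 = 2^2 · 3 · 13.
Test candidates g = 2, 3, … against the prime factors q ∈ {2, 3, 13} of φ(157): g is a generator iff g^(156/q) ≢ 1 for every such q.
g = 2: 2^78 ≡ 156; 2^52 ≡ 1 — hits 1, so not a primitive root.
g = 3: 3^78 ≡ 1 — hits 1, so not a primitive root.
g = 4: 4^78 ≡ 1 — hits 1, so not a primitive root.
g = 5: 5^78 ≡ 156; 5^52 ≡ 12; 5^12 ≡ 130 — none is 1, so 5 is a primitive root.
The smallest primitive root modulo 157 is 5.

5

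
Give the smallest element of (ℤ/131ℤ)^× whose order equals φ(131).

2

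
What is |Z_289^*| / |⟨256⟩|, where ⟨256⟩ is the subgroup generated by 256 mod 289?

16

Since 256 ∈ (Z/289Z)^×, its order divides φ(289) = φ(17^2) = 17·(17−1) = 272 = 2^4 · 17.
Divisors of 272: 1, 2, 4, 8, 16, 17, 34, 68, 136, 272.
Check 256^d mod 289 for each divisor in increasing order:
256^1 ≡ 256 (mod 289)
256^2 ≡ 222 (mod 289)
256^4 ≡ 154 (mod 289)
256^8 ≡ 18 (mod 289)
256^16 ≡ 35 (mod 289)
256^17 ≡ 1 (mod 289) ✓
The order of 256 is 17, so the subgroup it generates has 17 elements.
[(Z/289Z)^× : ⟨256⟩] = 272/17 = 16.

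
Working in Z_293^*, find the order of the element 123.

By Lagrange's theorem, ord_293(123) divides φ(293) = 293 − 1 = 292 = 2^2 · 73.
Divisors of 292: 1, 2, 4, 73, 146, 292.
Compute 123^d (mod 293) for the divisors d until we hit 1:
123^1 ≡ 123
123^2 ≡ 186
123^4 ≡ 22
123^73 ≡ 1
Hence ord(123) = 73.

73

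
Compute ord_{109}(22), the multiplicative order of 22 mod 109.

Since 22 ∈ (Z/109Z)^×, its order divides φ(109) = 109 − 1 = 108 = 2^2 · 3^3.
Divisors of 108: 1, 2, 3, 4, 6, 9, 12, 18, 27, 36, 54, 108.
Check 22^d mod 109 for each divisor in increasing order:
22^1 ≡ 22 (mod 109)
22^2 ≡ 48 (mod 109)
22^3 ≡ 75 (mod 109)
22^4 ≡ 15 (mod 109)
22^6 ≡ 66 (mod 109)
22^9 ≡ 45 (mod 109)
22^12 ≡ 105 (mod 109)
22^18 ≡ 63 (mod 109)
22^27 ≡ 1 (mod 109) ✓
Therefore the multiplicative order of 22 modulo 109 is 27.

27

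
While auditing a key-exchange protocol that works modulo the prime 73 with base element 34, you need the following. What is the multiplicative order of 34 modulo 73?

By Lagrange's theorem, ord_73(34) divides φ(73) = 73 − 1 = 72 = 2^3 · 3^2.
Divisors of 72: 1, 2, 3, 4, 6, 8, 9, 12, 18, 24, 36, 72.
Compute 34^d (mod 73) for the divisors d until we hit 1:
34^1 ≡ 34 (mod 73)
34^2 ≡ 61 (mod 73)
34^3 ≡ 30 (mod 73)
34^4 ≡ 71 (mod 73)
34^6 ≡ 24 (mod 73)
34^8 ≡ 4 (mod 73)
34^9 ≡ 63 (mod 73)
34^12 ≡ 65 (mod 73)
34^18 ≡ 27 (mod 73)
34^24 ≡ 64 (mod 73)
34^36 ≡ 72 (mod 73)
34^72 ≡ 1 (mod 73) ✓
So ord_73(34) = 72.

72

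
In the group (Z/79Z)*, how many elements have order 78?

φ(79) = 79 − 1 = 78 = 2 · 3 · 13.
Since (Z/79Z)^× is cyclic of order 78, the number of elements of order d is φ(d) when d | 78 and 0 otherwise.
78 = 2 · 3 · 13 divides 78, and φ(78) = 24.

24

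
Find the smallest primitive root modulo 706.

φ(706) = φ(2)·φ(353) = 1·352 = 352 = 2^5 · 11.
g is a primitive root iff g^(352/q) ≢ 1 (mod 706) for each prime q ∈ {2, 11}.
g = 2: gcd(2, 706) = 2 > 1, not a unit — skip.
g = 3: 3^176 ≡ 705; 3^32 ≡ 493 — none is 1, so 3 is a primitive root.
So 3 is the smallest generator of (Z/706Z)^×.

3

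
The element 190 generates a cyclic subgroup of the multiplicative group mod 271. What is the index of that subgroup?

The order of 190 must divide φ(271) = 271 − 1 = 270 = 2 · 3^3 · 5.
Divisors of 270: 1, 2, 3, 5, 6, 9, 10, 15, 18, 27, 30, 45, 54, 90, 135, 270.
Evaluate successive powers at the divisors of 270:
190^1 ≡ 190 (mod 271)
190^2 ≡ 57 (mod 271)
190^3 ≡ 261 (mod 271)
190^5 ≡ 243 (mod 271)
190^6 ≡ 100 (mod 271)
190^9 ≡ 84 (mod 271)
190^10 ≡ 242 (mod 271)
190^15 ≡ 270 (mod 271)
190^18 ≡ 10 (mod 271)
190^27 ≡ 27 (mod 271)
190^30 ≡ 1 (mod 271) ✓
Thus |⟨190⟩| = ord(190) = 30.
[(Z/271Z)^× : ⟨190⟩] = 270/30 = 9.

9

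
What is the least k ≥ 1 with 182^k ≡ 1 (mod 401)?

The order of 182 must divide φ(401) = 401 − 1 = 400 = 2^4 · 5^2.
Divisors of 400: 1, 2, 4, 5, 8, 10, 16, 20, 25, 40, 50, 80, 100, 200, 400.
Test each divisor d:
182^1 ≡ 182 (mod 401)
182^2 ≡ 242 (mod 401)
182^4 ≡ 18 (mod 401)
182^5 ≡ 68 (mod 401)
182^8 ≡ 324 (mod 401)
182^10 ≡ 213 (mod 401)
182^16 ≡ 315 (mod 401)
182^20 ≡ 56 (mod 401)
182^25 ≡ 199 (mod 401)
182^40 ≡ 329 (mod 401)
182^50 ≡ 303 (mod 401)
182^80 ≡ 372 (mod 401)
182^100 ≡ 381 (mod 401)
182^200 ≡ 400 (mod 401)
182^400 ≡ 1 (mod 401) ✓
Therefore the multiplicative order of 182 modulo 401 is 400.

400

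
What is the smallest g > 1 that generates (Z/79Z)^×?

3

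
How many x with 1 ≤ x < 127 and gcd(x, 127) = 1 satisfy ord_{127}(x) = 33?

φ(127) = 127 − 1 = 126 = 2 · 3^2 · 7.
(Z/127Z)^× is cyclic (|G| = 126); a cyclic group of order m has exactly φ(d) elements of each order d | m, and none otherwise.
33 does not divide 126, so no element of (Z/127Z)^× has order 33.

0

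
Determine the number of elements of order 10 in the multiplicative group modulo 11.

4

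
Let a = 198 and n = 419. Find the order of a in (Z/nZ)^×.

ord(198) | φ(419) = 419 − 1 = 418 = 2 · 11 · 19.
Divisors of 418: 1, 2, 11, 19, 22, 38, 209, 418.
Test each divisor d:
198^1 ≡ 198 (mod 419)
198^2 ≡ 237 (mod 419)
198^11 ≡ 199 (mod 419)
198^19 ≡ 102 (mod 419)
198^22 ≡ 215 (mod 419)
198^38 ≡ 348 (mod 419)
198^209 ≡ 1 (mod 419) ✓
The smallest such exponent is 209, so the order of 198 is 209.

209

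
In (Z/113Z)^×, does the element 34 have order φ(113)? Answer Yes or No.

φ(113) = 113 − 1 = 112 = 2^4 · 7.
Test 34^(112/q) mod 113 for each prime factor q of 112:
34^56 ≡ 112 (mod 113)  [q = 2: ≢ 1 ✓]
34^16 ≡ 16 (mod 113)  [q = 7: ≢ 1 ✓]
All checks pass, so 34 has order 112 and is a primitive root modulo 113.

Yes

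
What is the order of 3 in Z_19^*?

18

Since 3 ∈ (Z/19Z)^×, its order divides φ(19) = 19 − 1 = 18 = 2 · 3^2.
Divisors of 18: 1, 2, 3, 6, 9, 18.
Compute 3^d (mod 19) for the divisors d until we hit 1:
3^1 ≡ 3
3^2 ≡ 9
3^3 ≡ 8
3^6 ≡ 7
3^9 ≡ 18
3^18 ≡ 1
So ord_19(3) = 18.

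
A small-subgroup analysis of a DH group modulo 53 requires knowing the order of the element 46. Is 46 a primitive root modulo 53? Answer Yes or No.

φ(53) = 53 − 1 = 52 = 2^2 · 13.
46 is a primitive root mod 53 iff 46^(φ(53)/q) ≢ 1 for every prime q | φ(53), i.e. q ∈ {2, 13}.
46^26 ≡ 1 (mod 53)  [q = 2: ≡ 1 ✗]
46^4 ≡ 16 (mod 53)  [q = 13: ≢ 1 ✓]
The check at q = 2 fails, so 46 generates a proper subgroup.

No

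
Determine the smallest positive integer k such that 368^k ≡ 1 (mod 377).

42

By Lagrange's theorem, ord_377(368) divides φ(377) = φ(13·29) = (13−1)·(29−1) = 12·28 = 336 = 2^4 · 3 · 7.
Divisors of 336: 1, 2, 3, 4, 6, 7, 8, 12, 14, 16, 21, 24, 28, 42, 48, 56, 84, 112, 168, 336.
Test each divisor d:
368^1 ≡ 368 (mod 377)
368^2 ≡ 81 (mod 377)
368^3 ≡ 25 (mod 377)
368^4 ≡ 152 (mod 377)
368^6 ≡ 248 (mod 377)
368^7 ≡ 30 (mod 377)
368^8 ≡ 107 (mod 377)
368^12 ≡ 53 (mod 377)
368^14 ≡ 146 (mod 377)
368^16 ≡ 139 (mod 377)
368^21 ≡ 233 (mod 377)
368^24 ≡ 170 (mod 377)
368^28 ≡ 204 (mod 377)
368^42 ≡ 1 (mod 377) ✓
The smallest such exponent is 42, so the order of 368 is 42.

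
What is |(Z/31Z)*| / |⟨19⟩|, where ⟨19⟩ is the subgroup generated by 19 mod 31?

2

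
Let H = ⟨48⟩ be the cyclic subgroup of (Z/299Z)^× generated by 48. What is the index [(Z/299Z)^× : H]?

8

Since 48 ∈ (Z/299Z)^×, its order divides φ(299) = φ(13·23) = (13−1)·(23−1) = 12·22 = 264 = 2^3 · 3 · 11.
Divisors of 264: 1, 2, 3, 4, 6, 8, 11, 12, 22, 24, 33, 44, 66, 88, 132, 264.
Compute 48^d (mod 299) for the divisors d until we hit 1:
48^1 ≡ 48
48^2 ≡ 211
48^3 ≡ 261
48^4 ≡ 269
48^6 ≡ 248
48^8 ≡ 3
48^11 ≡ 185
48^12 ≡ 209
48^22 ≡ 139
48^24 ≡ 27
48^33 ≡ 1
Thus |⟨48⟩| = ord(48) = 33.
[(Z/299Z)^× : ⟨48⟩] = 264/33 = 8.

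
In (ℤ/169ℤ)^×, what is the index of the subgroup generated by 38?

Since 38 ∈ (Z/169Z)^×, its order divides φ(169) = φ(13^2) = 13·(13−1) = 156 = 2^2 · 3 · 13.
Divisors of 156: 1, 2, 3, 4, 6, 12, 13, 26, 39, 52, 78, 156.
Compute 38^d (mod 169) for the divisors d until we hit 1:
38^1 ≡ 38
38^2 ≡ 92
38^3 ≡ 116
38^4 ≡ 14
38^6 ≡ 105
38^12 ≡ 40
38^13 ≡ 168
38^26 ≡ 1
Thus |⟨38⟩| = ord(38) = 26.
The index is φ(169) / ord(38) = 156 / 26 = 6.

6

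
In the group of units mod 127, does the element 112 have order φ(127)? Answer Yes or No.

φ(127) = 127 − 1 = 126 = 2 · 3^2 · 7.
112 is a primitive root mod 127 iff 112^(φ(127)/q) ≢ 1 for every prime q | φ(127), i.e. q ∈ {2, 3, 7}.
112^63 ≡ 126 (mod 127)  [q = 2: ≢ 1 ✓]
112^42 ≡ 107 (mod 127)  [q = 3: ≢ 1 ✓]
112^18 ≡ 2 (mod 127)  [q = 7: ≢ 1 ✓]
Every test exponent gives a nontrivial residue, hence 112 generates the full group.

Yes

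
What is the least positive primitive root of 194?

φ(194) = φ(2)·φ(97) = 1·96 = 96 = 2^5 · 3.
Test candidates g = 2, 3, … against the prime factors q ∈ {2, 3} of φ(194): g is a generator iff g^(96/q) ≢ 1 for every such q.
g = 2: gcd(2, 194) = 2 > 1, not a unit — skip.
g = 3: 3^48 ≡ 1 — hits 1, so not a primitive root.
g = 4: gcd(4, 194) = 2 > 1, not a unit — skip.
g = 5: 5^48 ≡ 193; 5^32 ≡ 35 — none is 1, so 5 is a primitive root.
So 5 is the smallest generator of (Z/194Z)^×.

5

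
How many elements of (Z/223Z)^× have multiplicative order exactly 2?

φ(223) = 223 − 1 = 222 = 2 · 3 · 37.
Since (Z/223Z)^× is cyclic of order 222, the number of elements of order d is φ(d) when d | 222 and 0 otherwise.
2 | 222, and φ(2) = 2 − 1 = 1.

1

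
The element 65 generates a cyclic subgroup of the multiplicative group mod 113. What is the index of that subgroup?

Since 65 ∈ (Z/113Z)^×, its order divides φ(113) = 113 − 1 = 112 = 2^4 · 7.
Divisors of 112: 1, 2, 4, 7, 8, 14, 16, 28, 56, 112.
Test each divisor d:
65^1 ≡ 65
65^2 ≡ 44
65^4 ≡ 15
65^7 ≡ 73
65^8 ≡ 112
65^14 ≡ 18
65^16 ≡ 1
So ord_113(65) = 16, hence |⟨65⟩| = 16.
The index is φ(113) / ord(65) = 112 / 16 = 7.

7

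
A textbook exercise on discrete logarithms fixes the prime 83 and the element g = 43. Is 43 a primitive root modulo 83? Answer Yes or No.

Yes

φ(83) = 83 − 1 = 82 = 2 · 41.
43 is a primitive root mod 83 iff 43^(φ(83)/q) ≢ 1 for every prime q | φ(83), i.e. q ∈ {2, 41}.
43^41 ≡ 82 (mod 83)  [q = 2: ≢ 1 ✓]
43^2 ≡ 23 (mod 83)  [q = 41: ≢ 1 ✓]
All checks pass, so 43 has order 82 and is a primitive root modulo 83.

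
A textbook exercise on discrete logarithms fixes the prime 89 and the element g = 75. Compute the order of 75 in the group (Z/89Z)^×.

88

The order of 75 must divide φ(89) = 89 − 1 = 88 = 2^3 · 11.
Divisors of 88: 1, 2, 4, 8, 11, 22, 44, 88.
Evaluate successive powers at the divisors of 88:
75^1 ≡ 75
75^2 ≡ 18
75^4 ≡ 57
75^8 ≡ 45
75^11 ≡ 52
75^22 ≡ 34
75^44 ≡ 88
75^88 ≡ 1
Therefore the multiplicative order of 75 modulo 89 is 88.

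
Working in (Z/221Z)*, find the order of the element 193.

48

By Lagrange's theorem, ord_221(193) divides φ(221) = φ(13·17) = (13−1)·(17−1) = 12·16 = 192 = 2^6 · 3.
Divisors of 192: 1, 2, 3, 4, 6, 8, 12, 16, 24, 32, 48, 64, 96, 192.
Compute 193^d (mod 221) for the divisors d until we hit 1:
193^1 ≡ 193 (mod 221)
193^2 ≡ 121 (mod 221)
193^3 ≡ 148 (mod 221)
193^4 ≡ 55 (mod 221)
193^6 ≡ 25 (mod 221)
193^8 ≡ 152 (mod 221)
193^12 ≡ 183 (mod 221)
193^16 ≡ 120 (mod 221)
193^24 ≡ 118 (mod 221)
193^32 ≡ 35 (mod 221)
193^48 ≡ 1 (mod 221) ✓
The smallest such exponent is 48, so the order of 193 is 48.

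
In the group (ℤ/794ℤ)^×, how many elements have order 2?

1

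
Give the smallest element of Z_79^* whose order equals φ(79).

φ(79) = 79 − 1 = 78 = 2 · 3 · 13.
g is a primitive root iff g^(78/q) ≢ 1 (mod 79) for each prime q ∈ {2, 3, 13}.
g = 2: 2^39 ≡ 1 — hits 1, so not a primitive root.
g = 3: 3^39 ≡ 78; 3^26 ≡ 23; 3^6 ≡ 18 — none is 1, so 3 is a primitive root.
The smallest primitive root modulo 79 is 3.

3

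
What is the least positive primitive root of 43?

3

φ(43) = 43 − 1 = 42 = 2 · 3 · 7.
Test candidates g = 2, 3, … against the prime factors q ∈ {2, 3, 7} of φ(43): g is a generator iff g^(42/q) ≢ 1 for every such q.
g = 2: 2^21 ≡ 42; 2^14 ≡ 1 — hits 1, so not a primitive root.
g = 3: 3^21 ≡ 42; 3^14 ≡ 36; 3^6 ≡ 41 — none is 1, so 3 is a primitive root.
The smallest primitive root modulo 43 is 3.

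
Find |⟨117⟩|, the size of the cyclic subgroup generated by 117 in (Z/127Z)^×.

By Lagrange's theorem, ord_127(117) divides φ(127) = 127 − 1 = 126 = 2 · 3^2 · 7.
Divisors of 126: 1, 2, 3, 6, 7, 9, 14, 18, 21, 42, 63, 126.
Evaluate successive powers at the divisors of 126:
117^1 ≡ 117 (mod 127)
117^2 ≡ 100 (mod 127)
117^3 ≡ 16 (mod 127)
117^6 ≡ 2 (mod 127)
117^7 ≡ 107 (mod 127)
117^9 ≡ 32 (mod 127)
117^14 ≡ 19 (mod 127)
117^18 ≡ 8 (mod 127)
117^21 ≡ 1 (mod 127) ✓
Hence ord(117) = 21.

21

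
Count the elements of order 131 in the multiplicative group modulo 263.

130

φ(263) = 263 − 1 = 262 = 2 · 131.
Since (Z/263Z)^× is cyclic of order 262, the number of elements of order d is φ(d) when d | 262 and 0 otherwise.
131 | 262, and φ(131) = 131 − 1 = 130.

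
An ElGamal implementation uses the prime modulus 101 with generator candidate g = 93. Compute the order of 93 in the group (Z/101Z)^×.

100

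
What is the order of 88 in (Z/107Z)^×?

106

Since 88 ∈ (Z/107Z)^×, its order divides φ(107) = 107 − 1 = 106 = 2 · 53.
Divisors of 106: 1, 2, 53, 106.
Compute 88^d (mod 107) for the divisors d until we hit 1:
88^1 ≡ 88 (mod 107)
88^2 ≡ 40 (mod 107)
88^53 ≡ 106 (mod 107)
88^106 ≡ 1 (mod 107) ✓
Therefore the multiplicative order of 88 modulo 107 is 106.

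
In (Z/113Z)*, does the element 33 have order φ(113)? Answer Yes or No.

Yes

φ(113) = 113 − 1 = 112 = 2^4 · 7.
33 is a primitive root mod 113 iff 33^(φ(113)/q) ≢ 1 for every prime q | φ(113), i.e. q ∈ {2, 7}.
33^56 ≡ 112 (mod 113)  [q = 2: ≢ 1 ✓]
33^16 ≡ 109 (mod 113)  [q = 7: ≢ 1 ✓]
All checks pass, so 33 has order 112 and is a primitive root modulo 113.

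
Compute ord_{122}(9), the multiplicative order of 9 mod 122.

Since 9 ∈ (Z/122Z)^×, its order divides φ(122) = φ(2)·φ(61) = 1·60 = 60 = 2^2 · 3 · 5.
Divisors of 60: 1, 2, 3, 4, 5, 6, 10, 12, 15, 20, 30, 60.
Test each divisor d:
9^1 ≡ 9
9^2 ≡ 81
9^3 ≡ 119
9^4 ≡ 95
9^5 ≡ 1
The smallest such exponent is 5, so the order of 9 is 5.

5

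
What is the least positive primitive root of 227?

φ(227) = 227 − 1 = 226 = 2 · 113.
g is a primitive root iff g^(226/q) ≢ 1 (mod 227) for each prime q ∈ {2, 113}.
g = 2: 2^113 ≡ 226; 2^2 ≡ 4 — none is 1, so 2 is a primitive root.
The smallest primitive root modulo 227 is 2.

2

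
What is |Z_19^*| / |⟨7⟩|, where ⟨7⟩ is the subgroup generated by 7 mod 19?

By Lagrange's theorem, ord_19(7) divides φ(19) = 19 − 1 = 18 = 2 · 3^2.
Divisors of 18: 1, 2, 3, 6, 9, 18.
Compute 7^d (mod 19) for the divisors d until we hit 1:
7^1 ≡ 7 (mod 19)
7^2 ≡ 11 (mod 19)
7^3 ≡ 1 (mod 19) ✓
So ord_19(7) = 3, hence |⟨7⟩| = 3.
The index is φ(19) / ord(7) = 18 / 3 = 6.

6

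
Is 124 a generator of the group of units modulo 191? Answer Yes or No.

φ(191) = 191 − 1 = 190 = 2 · 5 · 19.
124 is a primitive root mod 191 iff 124^(φ(191)/q) ≢ 1 for every prime q | φ(191), i.e. q ∈ {2, 5, 19}.
124^95 ≡ 190 (mod 191)  [q = 2: ≢ 1 ✓]
124^38 ≡ 109 (mod 191)  [q = 5: ≢ 1 ✓]
124^10 ≡ 6 (mod 191)  [q = 19: ≢ 1 ✓]
All checks pass, so 124 has order 190 and is a primitive root modulo 191.

Yes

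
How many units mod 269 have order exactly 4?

φ(269) = 269 − 1 = 268 = 2^2 · 67.
Since (Z/269Z)^× is cyclic of order 268, the number of elements of order d is φ(d) when d | 268 and 0 otherwise.
4 = 2^2 divides 268, and φ(4) = 2.

2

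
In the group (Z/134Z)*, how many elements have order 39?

φ(134) = φ(2)·φ(67) = 1·66 = 66 = 2 · 3 · 11.
In a cyclic group of order 66, there are φ(d) elements of order d for each divisor d of 66, and zero for non-divisors.
Here 66 is not a multiple of 39, so there are no elements of order 39.

0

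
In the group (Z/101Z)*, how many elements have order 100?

40

φ(101) = 101 − 1 = 100 = 2^2 · 5^2.
Since (Z/101Z)^× is cyclic of order 100, the number of elements of order d is φ(d) when d | 100 and 0 otherwise.
100 = 2^2 · 5^2 divides 100, and φ(100) = 40.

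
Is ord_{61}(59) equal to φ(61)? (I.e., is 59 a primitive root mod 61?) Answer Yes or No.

φ(61) = 61 − 1 = 60 = 2^2 · 3 · 5.
Test 59^(60/q) mod 61 for each prime factor q of 60:
59^30 ≡ 60 (mod 61)  [q = 2: ≢ 1 ✓]
59^20 ≡ 47 (mod 61)  [q = 3: ≢ 1 ✓]
59^12 ≡ 9 (mod 61)  [q = 5: ≢ 1 ✓]
Every test exponent gives a nontrivial residue, hence 59 generates the full group.

Yes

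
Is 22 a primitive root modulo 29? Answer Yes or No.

φ(29) = 29 − 1 = 28 = 2^2 · 7.
It suffices to check that the order of 22 is not a proper divisor of 28: compute 22^(28/q) for q ∈ {2, 7}.
22^14 ≡ 1 (mod 29)  [q = 2: ≡ 1 ✗]
22^4 ≡ 23 (mod 29)  [q = 7: ≢ 1 ✓]
The check at q = 2 fails, so 22 generates a proper subgroup.

No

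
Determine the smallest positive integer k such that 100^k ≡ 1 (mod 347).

The order of 100 must divide φ(347) = 347 − 1 = 346 = 2 · 173.
Divisors of 346: 1, 2, 173, 346.
Compute 100^d (mod 347) for the divisors d until we hit 1:
100^1 ≡ 100 (mod 347)
100^2 ≡ 284 (mod 347)
100^173 ≡ 1 (mod 347) ✓
Therefore the multiplicative order of 100 modulo 347 is 173.

173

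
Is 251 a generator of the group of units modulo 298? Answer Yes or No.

No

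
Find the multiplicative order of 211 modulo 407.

Since 211 ∈ (Z/407Z)^×, its order divides φ(407) = φ(11·37) = (11−1)·(37−1) = 10·36 = 360 = 2^3 · 3^2 · 5.
Divisors of 360: 1, 2, 3, 4, 5, 6, 8, 9, 10, 12, 15, 18, 20, 24, 30, 36, 40, 45, 60, 72, 90, 120, 180, 360.
Compute 211^d (mod 407) for the divisors d until we hit 1:
211^1 ≡ 211 (mod 407)
211^2 ≡ 158 (mod 407)
211^3 ≡ 371 (mod 407)
211^4 ≡ 137 (mod 407)
211^5 ≡ 10 (mod 407)
211^6 ≡ 75 (mod 407)
211^8 ≡ 47 (mod 407)
211^9 ≡ 149 (mod 407)
211^10 ≡ 100 (mod 407)
211^12 ≡ 334 (mod 407)
211^15 ≡ 186 (mod 407)
211^18 ≡ 223 (mod 407)
211^20 ≡ 232 (mod 407)
211^24 ≡ 38 (mod 407)
211^30 ≡ 1 (mod 407) ✓
Hence ord(211) = 30.

30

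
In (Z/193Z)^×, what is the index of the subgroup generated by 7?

8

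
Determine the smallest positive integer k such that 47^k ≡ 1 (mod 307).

Since 47 ∈ (Z/307Z)^×, its order divides φ(307) = 307 − 1 = 306 = 2 · 3^2 · 17.
Divisors of 306: 1, 2, 3, 6, 9, 17, 18, 34, 51, 102, 153, 306.
Check 47^d mod 307 for each divisor in increasing order:
47^1 ≡ 47
47^2 ≡ 60
47^3 ≡ 57
47^6 ≡ 179
47^9 ≡ 72
47^17 ≡ 254
47^18 ≡ 272
47^34 ≡ 46
47^51 ≡ 18
47^102 ≡ 17
47^153 ≡ 306
47^306 ≡ 1
The smallest such exponent is 306, so the order of 47 is 306.

306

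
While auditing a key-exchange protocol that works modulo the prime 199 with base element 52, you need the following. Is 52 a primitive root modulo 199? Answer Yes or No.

No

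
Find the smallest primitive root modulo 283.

φ(283) = 283 − 1 = 282 = 2 · 3 · 47.
Test candidates g = 2, 3, … against the prime factors q ∈ {2, 3, 47} of φ(283): g is a generator iff g^(282/q) ≢ 1 for every such q.
g = 2: 2^141 ≡ 282; 2^94 ≡ 1 — hits 1, so not a primitive root.
g = 3: 3^141 ≡ 282; 3^94 ≡ 238; 3^6 ≡ 163 — none is 1, so 3 is a primitive root.
Hence the least primitive root of 283 is 3.

3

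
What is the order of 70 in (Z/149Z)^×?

148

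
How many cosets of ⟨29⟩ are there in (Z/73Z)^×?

The order of 29 must divide φ(73) = 73 − 1 = 72 = 2^3 · 3^2.
Divisors of 72: 1, 2, 3, 4, 6, 8, 9, 12, 18, 24, 36, 72.
Test each divisor d:
29^1 ≡ 29 (mod 73)
29^2 ≡ 38 (mod 73)
29^3 ≡ 7 (mod 73)
29^4 ≡ 57 (mod 73)
29^6 ≡ 49 (mod 73)
29^8 ≡ 37 (mod 73)
29^9 ≡ 51 (mod 73)
29^12 ≡ 65 (mod 73)
29^18 ≡ 46 (mod 73)
29^24 ≡ 64 (mod 73)
29^36 ≡ 72 (mod 73)
29^72 ≡ 1 (mod 73) ✓
So ord_73(29) = 72, hence |⟨29⟩| = 72.
Index = |(Z/73Z)^×| / |⟨29⟩| = 72 / 72 = 1.

1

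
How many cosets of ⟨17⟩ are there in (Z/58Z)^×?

7

The order of 17 must divide φ(58) = φ(2)·φ(29) = 1·28 = 28 = 2^2 · 7.
Divisors of 28: 1, 2, 4, 7, 14, 28.
Check 17^d mod 58 for each divisor in increasing order:
17^1 ≡ 17 (mod 58)
17^2 ≡ 57 (mod 58)
17^4 ≡ 1 (mod 58) ✓
Thus |⟨17⟩| = ord(17) = 4.
Index = |(Z/58Z)^×| / |⟨17⟩| = 28 / 4 = 7.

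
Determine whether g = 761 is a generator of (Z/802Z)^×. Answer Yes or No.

No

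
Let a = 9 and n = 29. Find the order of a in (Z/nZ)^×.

14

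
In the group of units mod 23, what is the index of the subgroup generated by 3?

Since 3 ∈ (Z/23Z)^×, its order divides φ(23) = 23 − 1 = 22 = 2 · 11.
Divisors of 22: 1, 2, 11, 22.
Check 3^d mod 23 for each divisor in increasing order:
3^1 ≡ 3
3^2 ≡ 9
3^11 ≡ 1
So ord_23(3) = 11, hence |⟨3⟩| = 11.
The index is φ(23) / ord(3) = 22 / 11 = 2.

2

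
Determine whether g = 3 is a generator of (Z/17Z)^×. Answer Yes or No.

φ(17) = 17 − 1 = 16 = 2^4.
An element g generates (Z/17Z)^× iff g^(16/q) ≢ 1 (mod 17) for each prime q ∈ {2}.
3^8 ≡ 16 (mod 17)  [q = 2: ≢ 1 ✓]
None equal 1, so ord_17(3) = 16: 3 is a primitive root.

Yes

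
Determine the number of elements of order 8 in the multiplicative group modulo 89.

4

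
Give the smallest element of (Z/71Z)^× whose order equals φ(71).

7

φ(71) = 71 − 1 = 70 = 2 · 5 · 7.
g is a primitive root iff g^(70/q) ≢ 1 (mod 71) for each prime q ∈ {2, 5, 7}.
g = 2: 2^35 ≡ 1 — hits 1, so not a primitive root.
g = 3: 3^35 ≡ 1 — hits 1, so not a primitive root.
g = 4: 4^35 ≡ 1 — hits 1, so not a primitive root.
g = 5: 5^35 ≡ 1 — hits 1, so not a primitive root.
g = 6: 6^35 ≡ 1 — hits 1, so not a primitive root.
g = 7: 7^35 ≡ 70; 7^14 ≡ 54; 7^10 ≡ 45 — none is 1, so 7 is a primitive root.
So 7 is the smallest generator of (Z/71Z)^×.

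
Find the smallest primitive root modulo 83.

2

φ(83) = 83 − 1 = 82 = 2 · 41.
g is a primitive root iff g^(82/q) ≢ 1 (mod 83) for each prime q ∈ {2, 41}.
g = 2: 2^41 ≡ 82; 2^2 ≡ 4 — none is 1, so 2 is a primitive root.
So 2 is the smallest generator of (Z/83Z)^×.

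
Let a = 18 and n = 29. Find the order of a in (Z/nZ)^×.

28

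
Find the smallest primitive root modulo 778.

φ(778) = φ(2)·φ(389) = 1·388 = 388 = 2^2 · 97.
Test candidates g = 2, 3, … against the prime factors q ∈ {2, 97} of φ(778): g is a generator iff g^(388/q) ≢ 1 for every such q.
g = 2: gcd(2, 778) = 2 > 1, not a unit — skip.
g = 3: 3^194 ≡ 777; 3^4 ≡ 81 — none is 1, so 3 is a primitive root.
The smallest primitive root modulo 778 is 3.

3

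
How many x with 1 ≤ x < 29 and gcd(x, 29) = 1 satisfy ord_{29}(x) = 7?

φ(29) = 29 − 1 = 28 = 2^2 · 7.
(Z/29Z)^× is cyclic (|G| = 28); a cyclic group of order m has exactly φ(d) elements of each order d | m, and none otherwise.
7 | 28, and φ(7) = 7 − 1 = 6.

6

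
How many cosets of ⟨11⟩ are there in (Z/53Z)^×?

2

ord(11) | φ(53) = 53 − 1 = 52 = 2^2 · 13.
Divisors of 52: 1, 2, 4, 13, 26, 52.
Check 11^d mod 53 for each divisor in increasing order:
11^1 ≡ 11 (mod 53)
11^2 ≡ 15 (mod 53)
11^4 ≡ 13 (mod 53)
11^13 ≡ 52 (mod 53)
11^26 ≡ 1 (mod 53) ✓
So ord_53(11) = 26, hence |⟨11⟩| = 26.
The index is φ(53) / ord(11) = 52 / 26 = 2.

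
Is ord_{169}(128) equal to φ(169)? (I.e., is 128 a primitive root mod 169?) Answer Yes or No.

φ(169) = φ(13^2) = 13·(13−1) = 156 = 2^2 · 3 · 13.
It suffices to check that the order of 128 is not a proper divisor of 156: compute 128^(156/q) for q ∈ {2, 3, 13}.
128^78 ≡ 168 (mod 169)  [q = 2: ≢ 1 ✓]
128^52 ≡ 146 (mod 169)  [q = 3: ≢ 1 ✓]
128^12 ≡ 105 (mod 169)  [q = 13: ≢ 1 ✓]
All checks pass, so 128 has order 156 and is a primitive root modulo 169.

Yes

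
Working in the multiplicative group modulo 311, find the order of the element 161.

310

ord(161) | φ(311) = 311 − 1 = 310 = 2 · 5 · 31.
Divisors of 310: 1, 2, 5, 10, 31, 62, 155, 310.
Evaluate successive powers at the divisors of 310:
161^1 ≡ 161 (mod 311)
161^2 ≡ 108 (mod 311)
161^5 ≡ 86 (mod 311)
161^10 ≡ 243 (mod 311)
161^31 ≡ 95 (mod 311)
161^62 ≡ 6 (mod 311)
161^155 ≡ 310 (mod 311)
161^310 ≡ 1 (mod 311) ✓
Hence ord(161) = 310.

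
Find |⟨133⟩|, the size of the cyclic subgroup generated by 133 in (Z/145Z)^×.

ord(133) | φ(145) = φ(5·29) = (5−1)·(29−1) = 4·28 = 112 = 2^4 · 7.
Divisors of 112: 1, 2, 4, 7, 8, 14, 16, 28, 56, 112.
Test each divisor d:
133^1 ≡ 133 (mod 145)
133^2 ≡ 144 (mod 145)
133^4 ≡ 1 (mod 145) ✓
The smallest such exponent is 4, so the order of 133 is 4.

4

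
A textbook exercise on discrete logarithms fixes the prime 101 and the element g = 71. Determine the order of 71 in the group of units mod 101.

25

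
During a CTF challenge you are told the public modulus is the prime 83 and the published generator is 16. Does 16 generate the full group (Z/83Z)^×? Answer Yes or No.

No

φ(83) = 83 − 1 = 82 = 2 · 41.
16 is a primitive root mod 83 iff 16^(φ(83)/q) ≢ 1 for every prime q | φ(83), i.e. q ∈ {2, 41}.
16^41 ≡ 1 (mod 83)  [q = 2: ≡ 1 ✗]
16^2 ≡ 7 (mod 83)  [q = 41: ≢ 1 ✓]
16^41 ≡ 1 shows ord(16) | 41, strictly less than φ(83); not a primitive root.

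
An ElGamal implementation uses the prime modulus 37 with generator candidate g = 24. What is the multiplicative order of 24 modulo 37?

The order of 24 must divide φ(37) = 37 − 1 = 36 = 2^2 · 3^2.
Divisors of 36: 1, 2, 3, 4, 6, 9, 12, 18, 36.
Compute 24^d (mod 37) for the divisors d until we hit 1:
24^1 ≡ 24 (mod 37)
24^2 ≡ 21 (mod 37)
24^3 ≡ 23 (mod 37)
24^4 ≡ 34 (mod 37)
24^6 ≡ 11 (mod 37)
24^9 ≡ 31 (mod 37)
24^12 ≡ 10 (mod 37)
24^18 ≡ 36 (mod 37)
24^36 ≡ 1 (mod 37) ✓
The smallest such exponent is 36, so the order of 24 is 36.

36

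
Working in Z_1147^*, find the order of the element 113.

180

By Lagrange's theorem, ord_1147(113) divides φ(1147) = φ(31·37) = (31−1)·(37−1) = 30·36 = 1080 = 2^3 · 3^3 · 5.
Divisors of 1080: 1, 2, 3, 4, 5, 6, 8, 9, 10, 12, 15, 18, 20, 24, 27, 30, 36, 40, 45, 54, 60, 72, 90, 108, 120, 135, 180, 216, 270, 360, 540, 1080.
Evaluate successive powers at the divisors of 1080:
113^1 ≡ 113 (mod 1147)
113^2 ≡ 152 (mod 1147)
113^3 ≡ 1118 (mod 1147)
113^4 ≡ 164 (mod 1147)
113^5 ≡ 180 (mod 1147)
113^6 ≡ 841 (mod 1147)
113^8 ≡ 515 (mod 1147)
113^9 ≡ 845 (mod 1147)
113^10 ≡ 284 (mod 1147)
113^12 ≡ 729 (mod 1147)
113^15 ≡ 652 (mod 1147)
113^18 ≡ 591 (mod 1147)
113^20 ≡ 366 (mod 1147)
113^24 ≡ 380 (mod 1147)
113^27 ≡ 450 (mod 1147)
113^30 ≡ 714 (mod 1147)
113^36 ≡ 593 (mod 1147)
113^40 ≡ 904 (mod 1147)
113^45 ≡ 993 (mod 1147)
113^54 ≡ 628 (mod 1147)
113^60 ≡ 528 (mod 1147)
113^72 ≡ 667 (mod 1147)
113^90 ≡ 776 (mod 1147)
113^108 ≡ 963 (mod 1147)
113^120 ≡ 63 (mod 1147)
113^135 ≡ 931 (mod 1147)
113^180 ≡ 1 (mod 1147) ✓
So ord_1147(113) = 180.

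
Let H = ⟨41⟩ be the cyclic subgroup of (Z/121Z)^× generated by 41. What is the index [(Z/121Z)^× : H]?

By Lagrange's theorem, ord_121(41) divides φ(121) = φ(11^2) = 11·(11−1) = 110 = 2 · 5 · 11.
Divisors of 110: 1, 2, 5, 10, 11, 22, 55, 110.
Test each divisor d:
41^1 ≡ 41 (mod 121)
41^2 ≡ 108 (mod 121)
41^5 ≡ 32 (mod 121)
41^10 ≡ 56 (mod 121)
41^11 ≡ 118 (mod 121)
41^22 ≡ 9 (mod 121)
41^55 ≡ 120 (mod 121)
41^110 ≡ 1 (mod 121) ✓
Thus |⟨41⟩| = ord(41) = 110.
[(Z/121Z)^× : ⟨41⟩] = 110/110 = 1.

1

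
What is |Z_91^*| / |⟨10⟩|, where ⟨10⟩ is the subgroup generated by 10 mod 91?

12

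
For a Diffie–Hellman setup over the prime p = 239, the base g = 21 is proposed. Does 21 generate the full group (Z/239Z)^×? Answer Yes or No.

Yes

φ(239) = 239 − 1 = 238 = 2 · 7 · 17.
An element g generates (Z/239Z)^× iff g^(238/q) ≢ 1 (mod 239) for each prime q ∈ {2, 7, 17}.
21^119 ≡ 238 (mod 239)  [q = 2: ≢ 1 ✓]
21^34 ≡ 100 (mod 239)  [q = 7: ≢ 1 ✓]
21^14 ≡ 40 (mod 239)  [q = 17: ≢ 1 ✓]
Every test exponent gives a nontrivial residue, hence 21 generates the full group.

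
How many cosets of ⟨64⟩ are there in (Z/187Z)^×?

ord(64) | φ(187) = φ(11·17) = (11−1)·(17−1) = 10·16 = 160 = 2^5 · 5.
Divisors of 160: 1, 2, 4, 5, 8, 10, 16, 20, 32, 40, 80, 160.
Compute 64^d (mod 187) for the divisors d until we hit 1:
64^1 ≡ 64 (mod 187)
64^2 ≡ 169 (mod 187)
64^4 ≡ 137 (mod 187)
64^5 ≡ 166 (mod 187)
64^8 ≡ 69 (mod 187)
64^10 ≡ 67 (mod 187)
64^16 ≡ 86 (mod 187)
64^20 ≡ 1 (mod 187) ✓
The order of 64 is 20, so the subgroup it generates has 20 elements.
Index = |(Z/187Z)^×| / |⟨64⟩| = 160 / 20 = 8.

8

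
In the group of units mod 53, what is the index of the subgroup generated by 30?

13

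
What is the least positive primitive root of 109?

6

φ(109) = 109 − 1 = 108 = 2^2 · 3^3.
g is a primitive root iff g^(108/q) ≢ 1 (mod 109) for each prime q ∈ {2, 3}.
g = 2: 2^54 ≡ 108; 2^36 ≡ 1 — hits 1, so not a primitive root.
g = 3: 3^54 ≡ 1 — hits 1, so not a primitive root.
g = 4: 4^54 ≡ 1 — hits 1, so not a primitive root.
g = 5: 5^54 ≡ 1 — hits 1, so not a primitive root.
g = 6: 6^54 ≡ 108; 6^36 ≡ 63 — none is 1, so 6 is a primitive root.
The smallest primitive root modulo 109 is 6.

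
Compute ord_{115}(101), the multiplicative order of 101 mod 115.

11

The order of 101 must divide φ(115) = φ(5·23) = (5−1)·(23−1) = 4·22 = 88 = 2^3 · 11.
Divisors of 88: 1, 2, 4, 8, 11, 22, 44, 88.
Compute 101^d (mod 115) for the divisors d until we hit 1:
101^1 ≡ 101 (mod 115)
101^2 ≡ 81 (mod 115)
101^4 ≡ 6 (mod 115)
101^8 ≡ 36 (mod 115)
101^11 ≡ 1 (mod 115) ✓
So ord_115(101) = 11.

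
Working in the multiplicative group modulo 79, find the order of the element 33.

26

By Lagrange's theorem, ord_79(33) divides φ(79) = 79 − 1 = 78 = 2 · 3 · 13.
Divisors of 78: 1, 2, 3, 6, 13, 26, 39, 78.
Test each divisor d:
33^1 ≡ 33
33^2 ≡ 62
33^3 ≡ 71
33^6 ≡ 64
33^13 ≡ 78
33^26 ≡ 1
The smallest such exponent is 26, so the order of 33 is 26.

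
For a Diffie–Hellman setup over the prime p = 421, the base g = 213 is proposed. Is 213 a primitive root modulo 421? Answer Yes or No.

φ(421) = 421 − 1 = 420 = 2^2 · 3 · 5 · 7.
It suffices to check that the order of 213 is not a proper divisor of 420: compute 213^(420/q) for q ∈ {2, 3, 5, 7}.
213^210 ≡ 420 (mod 421)  [q = 2: ≢ 1 ✓]
213^140 ≡ 400 (mod 421)  [q = 3: ≢ 1 ✓]
213^84 ≡ 377 (mod 421)  [q = 5: ≢ 1 ✓]
213^60 ≡ 152 (mod 421)  [q = 7: ≢ 1 ✓]
All checks pass, so 213 has order 420 and is a primitive root modulo 421.

Yes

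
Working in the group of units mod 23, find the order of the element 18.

11

By Lagrange's theorem, ord_23(18) divides φ(23) = 23 − 1 = 22 = 2 · 11.
Divisors of 22: 1, 2, 11, 22.
Compute 18^d (mod 23) for the divisors d until we hit 1:
18^1 ≡ 18 (mod 23)
18^2 ≡ 2 (mod 23)
18^11 ≡ 1 (mod 23) ✓
The smallest such exponent is 11, so the order of 18 is 11.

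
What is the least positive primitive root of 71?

φ(71) = 71 − 1 = 70 = 2 · 5 · 7.
g is a primitive root iff g^(70/q) ≢ 1 (mod 71) for each prime q ∈ {2, 5, 7}.
g = 2: 2^35 ≡ 1 — hits 1, so not a primitive root.
g = 3: 3^35 ≡ 1 — hits 1, so not a primitive root.
g = 4: 4^35 ≡ 1 — hits 1, so not a primitive root.
g = 5: 5^35 ≡ 1 — hits 1, so not a primitive root.
g = 6: 6^35 ≡ 1 — hits 1, so not a primitive root.
g = 7: 7^35 ≡ 70; 7^14 ≡ 54; 7^10 ≡ 45 — none is 1, so 7 is a primitive root.
The smallest primitive root modulo 71 is 7.

7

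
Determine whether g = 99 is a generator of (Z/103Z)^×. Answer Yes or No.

Yes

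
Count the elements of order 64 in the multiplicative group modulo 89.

φ(89) = 89 − 1 = 88 = 2^3 · 11.
Since (Z/89Z)^× is cyclic of order 88, the number of elements of order d is φ(d) when d | 88 and 0 otherwise.
64 does not divide 88, so no element of (Z/89Z)^× has order 64.

0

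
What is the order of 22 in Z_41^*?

40

Since 22 ∈ (Z/41Z)^×, its order divides φ(41) = 41 − 1 = 40 = 2^3 · 5.
Divisors of 40: 1, 2, 4, 5, 8, 10, 20, 40.
Check 22^d mod 41 for each divisor in increasing order:
22^1 ≡ 22
22^2 ≡ 33
22^4 ≡ 23
22^5 ≡ 14
22^8 ≡ 37
22^10 ≡ 32
22^20 ≡ 40
22^40 ≡ 1
The smallest such exponent is 40, so the order of 22 is 40.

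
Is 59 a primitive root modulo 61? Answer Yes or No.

φ(61) = 61 − 1 = 60 = 2^2 · 3 · 5.
Test 59^(60/q) mod 61 for each prime factor q of 60:
59^30 ≡ 60 (mod 61)  [q = 2: ≢ 1 ✓]
59^20 ≡ 47 (mod 61)  [q = 3: ≢ 1 ✓]
59^12 ≡ 9 (mod 61)  [q = 5: ≢ 1 ✓]
All checks pass, so 59 has order 60 and is a primitive root modulo 61.

Yes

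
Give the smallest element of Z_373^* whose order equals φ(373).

2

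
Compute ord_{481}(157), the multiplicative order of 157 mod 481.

ord(157) | φ(481) = φ(13·37) = (13−1)·(37−1) = 12·36 = 432 = 2^4 · 3^3.
Divisors of 432: 1, 2, 3, 4, 6, 8, 9, 12, 16, 18, 24, 27, 36, 48, 54, 72, 108, 144, 216, 432.
Compute 157^d (mod 481) for the divisors d until we hit 1:
157^1 ≡ 157 (mod 481)
157^2 ≡ 118 (mod 481)
157^3 ≡ 248 (mod 481)
157^4 ≡ 456 (mod 481)
157^6 ≡ 417 (mod 481)
157^8 ≡ 144 (mod 481)
157^9 ≡ 1 (mod 481) ✓
Therefore the multiplicative order of 157 modulo 481 is 9.

9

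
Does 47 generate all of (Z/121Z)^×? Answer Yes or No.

No

φ(121) = φ(11^2) = 11·(11−1) = 110 = 2 · 5 · 11.
Test 47^(110/q) mod 121 for each prime factor q of 110:
47^55 ≡ 1 (mod 121)  [q = 2: ≡ 1 ✗]
47^22 ≡ 9 (mod 121)  [q = 5: ≢ 1 ✓]
47^10 ≡ 67 (mod 121)  [q = 11: ≢ 1 ✓]
The check at q = 2 fails, so 47 generates a proper subgroup.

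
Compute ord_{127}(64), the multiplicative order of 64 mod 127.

7

The order of 64 must divide φ(127) = 127 − 1 = 126 = 2 · 3^2 · 7.
Divisors of 126: 1, 2, 3, 6, 7, 9, 14, 18, 21, 42, 63, 126.
Compute 64^d (mod 127) for the divisors d until we hit 1:
64^1 ≡ 64 (mod 127)
64^2 ≡ 32 (mod 127)
64^3 ≡ 16 (mod 127)
64^6 ≡ 2 (mod 127)
64^7 ≡ 1 (mod 127) ✓
The smallest such exponent is 7, so the order of 64 is 7.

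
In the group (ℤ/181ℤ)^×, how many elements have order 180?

φ(181) = 181 − 1 = 180 = 2^2 · 3^2 · 5.
(Z/181Z)^× is cyclic (|G| = 180); a cyclic group of order m has exactly φ(d) elements of each order d | m, and none otherwise.
180 = 2^2 · 3^2 · 5 divides 180, and φ(180) = 48.

48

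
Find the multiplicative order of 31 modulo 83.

41

The order of 31 must divide φ(83) = 83 − 1 = 82 = 2 · 41.
Divisors of 82: 1, 2, 41, 82.
Check 31^d mod 83 for each divisor in increasing order:
31^1 ≡ 31 (mod 83)
31^2 ≡ 48 (mod 83)
31^41 ≡ 1 (mod 83) ✓
So ord_83(31) = 41.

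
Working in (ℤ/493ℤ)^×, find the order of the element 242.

28

By Lagrange's theorem, ord_493(242) divides φ(493) = φ(17·29) = (17−1)·(29−1) = 16·28 = 448 = 2^6 · 7.
Divisors of 448: 1, 2, 4, 7, 8, 14, 16, 28, 32, 56, 64, 112, 224, 448.
Check 242^d mod 493 for each divisor in increasing order:
242^1 ≡ 242
242^2 ≡ 390
242^4 ≡ 256
242^7 ≡ 336
242^8 ≡ 460
242^14 ≡ 492
242^16 ≡ 103
242^28 ≡ 1
Hence ord(242) = 28.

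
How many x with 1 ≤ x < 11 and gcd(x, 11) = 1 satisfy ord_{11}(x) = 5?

φ(11) = 11 − 1 = 10 = 2 · 5.
In a cyclic group of order 10, there are φ(d) elements of order d for each divisor d of 10, and zero for non-divisors.
5 | 10, and φ(5) = 5 − 1 = 4.

4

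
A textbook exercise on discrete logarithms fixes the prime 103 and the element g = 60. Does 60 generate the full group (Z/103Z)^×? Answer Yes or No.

No

φ(103) = 103 − 1 = 102 = 2 · 3 · 17.
60 is a primitive root mod 103 iff 60^(φ(103)/q) ≢ 1 for every prime q | φ(103), i.e. q ∈ {2, 3, 17}.
60^51 ≡ 1 (mod 103)  [q = 2: ≡ 1 ✗]
60^34 ≡ 46 (mod 103)  [q = 3: ≢ 1 ✓]
60^6 ≡ 81 (mod 103)  [q = 17: ≢ 1 ✓]
Since 60^51 ≡ 1, the order of 60 divides 51 < 102, so 60 is not a primitive root.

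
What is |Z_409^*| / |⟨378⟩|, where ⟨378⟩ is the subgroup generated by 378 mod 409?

51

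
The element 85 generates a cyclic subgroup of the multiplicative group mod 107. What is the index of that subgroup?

2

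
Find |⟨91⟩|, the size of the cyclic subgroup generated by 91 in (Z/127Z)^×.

By Lagrange's theorem, ord_127(91) divides φ(127) = 127 − 1 = 126 = 2 · 3^2 · 7.
Divisors of 126: 1, 2, 3, 6, 7, 9, 14, 18, 21, 42, 63, 126.
Check 91^d mod 127 for each divisor in increasing order:
91^1 ≡ 91 (mod 127)
91^2 ≡ 26 (mod 127)
91^3 ≡ 80 (mod 127)
91^6 ≡ 50 (mod 127)
91^7 ≡ 105 (mod 127)
91^9 ≡ 63 (mod 127)
91^14 ≡ 103 (mod 127)
91^18 ≡ 32 (mod 127)
91^21 ≡ 20 (mod 127)
91^42 ≡ 19 (mod 127)
91^63 ≡ 126 (mod 127)
91^126 ≡ 1 (mod 127) ✓
So ord_127(91) = 126.

126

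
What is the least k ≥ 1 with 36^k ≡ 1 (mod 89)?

44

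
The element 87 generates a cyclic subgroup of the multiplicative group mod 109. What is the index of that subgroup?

2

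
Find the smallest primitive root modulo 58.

3

φ(58) = φ(2)·φ(29) = 1·28 = 28 = 2^2 · 7.
g is a primitive root iff g^(28/q) ≢ 1 (mod 58) for each prime q ∈ {2, 7}.
g = 2: gcd(2, 58) = 2 > 1, not a unit — skip.
g = 3: 3^14 ≡ 57; 3^4 ≡ 23 — none is 1, so 3 is a primitive root.
Hence the least primitive root of 58 is 3.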